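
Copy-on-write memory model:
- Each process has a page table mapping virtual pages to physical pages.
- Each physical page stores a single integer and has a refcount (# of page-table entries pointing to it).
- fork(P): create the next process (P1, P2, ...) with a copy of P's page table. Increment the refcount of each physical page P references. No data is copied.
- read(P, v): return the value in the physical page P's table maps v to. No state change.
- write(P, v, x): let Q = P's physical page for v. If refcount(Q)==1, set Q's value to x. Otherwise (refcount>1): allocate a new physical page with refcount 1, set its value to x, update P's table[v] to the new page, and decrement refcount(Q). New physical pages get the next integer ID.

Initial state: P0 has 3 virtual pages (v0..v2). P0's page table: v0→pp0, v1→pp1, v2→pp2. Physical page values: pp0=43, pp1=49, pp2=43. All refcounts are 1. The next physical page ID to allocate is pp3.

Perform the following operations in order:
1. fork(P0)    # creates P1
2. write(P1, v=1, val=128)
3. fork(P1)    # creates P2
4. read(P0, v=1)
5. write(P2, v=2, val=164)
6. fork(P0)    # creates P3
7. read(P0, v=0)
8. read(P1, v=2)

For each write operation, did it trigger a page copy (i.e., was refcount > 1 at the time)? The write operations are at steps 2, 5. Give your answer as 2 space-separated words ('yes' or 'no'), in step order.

Op 1: fork(P0) -> P1. 3 ppages; refcounts: pp0:2 pp1:2 pp2:2
Op 2: write(P1, v1, 128). refcount(pp1)=2>1 -> COPY to pp3. 4 ppages; refcounts: pp0:2 pp1:1 pp2:2 pp3:1
Op 3: fork(P1) -> P2. 4 ppages; refcounts: pp0:3 pp1:1 pp2:3 pp3:2
Op 4: read(P0, v1) -> 49. No state change.
Op 5: write(P2, v2, 164). refcount(pp2)=3>1 -> COPY to pp4. 5 ppages; refcounts: pp0:3 pp1:1 pp2:2 pp3:2 pp4:1
Op 6: fork(P0) -> P3. 5 ppages; refcounts: pp0:4 pp1:2 pp2:3 pp3:2 pp4:1
Op 7: read(P0, v0) -> 43. No state change.
Op 8: read(P1, v2) -> 43. No state change.

yes yes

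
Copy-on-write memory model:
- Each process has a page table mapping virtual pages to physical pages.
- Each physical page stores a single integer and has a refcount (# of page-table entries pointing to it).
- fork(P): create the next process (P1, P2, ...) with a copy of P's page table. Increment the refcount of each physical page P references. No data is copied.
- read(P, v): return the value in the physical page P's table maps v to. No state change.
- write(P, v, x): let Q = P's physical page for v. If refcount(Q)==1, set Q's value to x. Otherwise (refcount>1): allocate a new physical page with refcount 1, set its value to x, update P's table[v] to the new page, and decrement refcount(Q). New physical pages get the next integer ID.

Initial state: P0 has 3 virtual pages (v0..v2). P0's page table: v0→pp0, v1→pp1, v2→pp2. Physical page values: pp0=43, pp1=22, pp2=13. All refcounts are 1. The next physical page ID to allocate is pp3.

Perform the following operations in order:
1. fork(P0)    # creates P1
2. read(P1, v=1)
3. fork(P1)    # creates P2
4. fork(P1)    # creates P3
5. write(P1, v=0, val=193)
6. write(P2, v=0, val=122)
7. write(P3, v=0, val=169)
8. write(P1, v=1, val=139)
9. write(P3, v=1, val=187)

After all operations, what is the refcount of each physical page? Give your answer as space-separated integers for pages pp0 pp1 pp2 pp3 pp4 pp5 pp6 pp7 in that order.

Answer: 1 2 4 1 1 1 1 1

Derivation:
Op 1: fork(P0) -> P1. 3 ppages; refcounts: pp0:2 pp1:2 pp2:2
Op 2: read(P1, v1) -> 22. No state change.
Op 3: fork(P1) -> P2. 3 ppages; refcounts: pp0:3 pp1:3 pp2:3
Op 4: fork(P1) -> P3. 3 ppages; refcounts: pp0:4 pp1:4 pp2:4
Op 5: write(P1, v0, 193). refcount(pp0)=4>1 -> COPY to pp3. 4 ppages; refcounts: pp0:3 pp1:4 pp2:4 pp3:1
Op 6: write(P2, v0, 122). refcount(pp0)=3>1 -> COPY to pp4. 5 ppages; refcounts: pp0:2 pp1:4 pp2:4 pp3:1 pp4:1
Op 7: write(P3, v0, 169). refcount(pp0)=2>1 -> COPY to pp5. 6 ppages; refcounts: pp0:1 pp1:4 pp2:4 pp3:1 pp4:1 pp5:1
Op 8: write(P1, v1, 139). refcount(pp1)=4>1 -> COPY to pp6. 7 ppages; refcounts: pp0:1 pp1:3 pp2:4 pp3:1 pp4:1 pp5:1 pp6:1
Op 9: write(P3, v1, 187). refcount(pp1)=3>1 -> COPY to pp7. 8 ppages; refcounts: pp0:1 pp1:2 pp2:4 pp3:1 pp4:1 pp5:1 pp6:1 pp7:1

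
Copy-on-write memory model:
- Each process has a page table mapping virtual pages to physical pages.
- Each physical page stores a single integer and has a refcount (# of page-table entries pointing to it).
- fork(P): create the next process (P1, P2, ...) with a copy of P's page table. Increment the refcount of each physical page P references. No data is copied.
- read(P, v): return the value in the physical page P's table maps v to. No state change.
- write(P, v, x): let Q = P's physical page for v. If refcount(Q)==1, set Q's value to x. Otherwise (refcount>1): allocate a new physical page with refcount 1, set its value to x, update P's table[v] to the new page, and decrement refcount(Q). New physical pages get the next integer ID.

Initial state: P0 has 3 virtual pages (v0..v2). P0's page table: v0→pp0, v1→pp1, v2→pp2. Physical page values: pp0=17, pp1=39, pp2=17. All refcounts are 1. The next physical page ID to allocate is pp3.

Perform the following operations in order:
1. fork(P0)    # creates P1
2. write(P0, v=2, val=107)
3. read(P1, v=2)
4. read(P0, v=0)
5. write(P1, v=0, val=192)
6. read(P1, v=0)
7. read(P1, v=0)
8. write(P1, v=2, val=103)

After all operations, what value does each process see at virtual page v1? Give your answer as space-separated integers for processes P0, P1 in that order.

Answer: 39 39

Derivation:
Op 1: fork(P0) -> P1. 3 ppages; refcounts: pp0:2 pp1:2 pp2:2
Op 2: write(P0, v2, 107). refcount(pp2)=2>1 -> COPY to pp3. 4 ppages; refcounts: pp0:2 pp1:2 pp2:1 pp3:1
Op 3: read(P1, v2) -> 17. No state change.
Op 4: read(P0, v0) -> 17. No state change.
Op 5: write(P1, v0, 192). refcount(pp0)=2>1 -> COPY to pp4. 5 ppages; refcounts: pp0:1 pp1:2 pp2:1 pp3:1 pp4:1
Op 6: read(P1, v0) -> 192. No state change.
Op 7: read(P1, v0) -> 192. No state change.
Op 8: write(P1, v2, 103). refcount(pp2)=1 -> write in place. 5 ppages; refcounts: pp0:1 pp1:2 pp2:1 pp3:1 pp4:1
P0: v1 -> pp1 = 39
P1: v1 -> pp1 = 39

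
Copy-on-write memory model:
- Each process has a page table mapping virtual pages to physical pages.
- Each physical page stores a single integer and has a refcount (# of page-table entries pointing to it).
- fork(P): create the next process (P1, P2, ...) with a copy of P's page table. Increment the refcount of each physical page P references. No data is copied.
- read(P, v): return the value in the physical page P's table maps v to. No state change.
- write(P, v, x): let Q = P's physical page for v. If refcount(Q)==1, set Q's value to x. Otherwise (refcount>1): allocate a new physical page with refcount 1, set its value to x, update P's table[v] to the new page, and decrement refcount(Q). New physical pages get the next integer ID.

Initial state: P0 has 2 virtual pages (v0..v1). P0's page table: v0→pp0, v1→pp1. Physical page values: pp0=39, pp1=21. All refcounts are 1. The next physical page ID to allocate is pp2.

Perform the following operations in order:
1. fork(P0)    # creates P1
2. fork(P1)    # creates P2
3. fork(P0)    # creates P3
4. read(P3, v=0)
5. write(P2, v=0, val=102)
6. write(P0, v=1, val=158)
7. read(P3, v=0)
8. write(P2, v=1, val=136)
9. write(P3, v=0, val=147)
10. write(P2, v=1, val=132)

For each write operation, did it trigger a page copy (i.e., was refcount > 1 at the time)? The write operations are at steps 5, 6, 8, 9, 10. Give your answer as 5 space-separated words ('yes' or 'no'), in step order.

Op 1: fork(P0) -> P1. 2 ppages; refcounts: pp0:2 pp1:2
Op 2: fork(P1) -> P2. 2 ppages; refcounts: pp0:3 pp1:3
Op 3: fork(P0) -> P3. 2 ppages; refcounts: pp0:4 pp1:4
Op 4: read(P3, v0) -> 39. No state change.
Op 5: write(P2, v0, 102). refcount(pp0)=4>1 -> COPY to pp2. 3 ppages; refcounts: pp0:3 pp1:4 pp2:1
Op 6: write(P0, v1, 158). refcount(pp1)=4>1 -> COPY to pp3. 4 ppages; refcounts: pp0:3 pp1:3 pp2:1 pp3:1
Op 7: read(P3, v0) -> 39. No state change.
Op 8: write(P2, v1, 136). refcount(pp1)=3>1 -> COPY to pp4. 5 ppages; refcounts: pp0:3 pp1:2 pp2:1 pp3:1 pp4:1
Op 9: write(P3, v0, 147). refcount(pp0)=3>1 -> COPY to pp5. 6 ppages; refcounts: pp0:2 pp1:2 pp2:1 pp3:1 pp4:1 pp5:1
Op 10: write(P2, v1, 132). refcount(pp4)=1 -> write in place. 6 ppages; refcounts: pp0:2 pp1:2 pp2:1 pp3:1 pp4:1 pp5:1

yes yes yes yes no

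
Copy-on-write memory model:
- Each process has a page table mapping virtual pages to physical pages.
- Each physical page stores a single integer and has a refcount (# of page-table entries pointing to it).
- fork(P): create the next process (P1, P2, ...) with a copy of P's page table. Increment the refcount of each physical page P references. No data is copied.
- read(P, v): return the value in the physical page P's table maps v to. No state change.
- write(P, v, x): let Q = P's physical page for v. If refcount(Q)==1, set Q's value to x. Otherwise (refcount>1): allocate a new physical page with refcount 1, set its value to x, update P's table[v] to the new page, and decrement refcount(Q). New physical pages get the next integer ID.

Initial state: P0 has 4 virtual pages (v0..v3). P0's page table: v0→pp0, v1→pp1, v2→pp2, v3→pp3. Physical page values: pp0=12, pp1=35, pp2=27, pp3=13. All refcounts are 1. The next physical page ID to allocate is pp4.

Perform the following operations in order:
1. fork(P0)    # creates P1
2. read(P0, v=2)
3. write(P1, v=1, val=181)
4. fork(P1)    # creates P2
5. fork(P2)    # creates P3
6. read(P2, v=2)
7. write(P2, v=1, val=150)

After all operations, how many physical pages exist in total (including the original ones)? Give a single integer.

Op 1: fork(P0) -> P1. 4 ppages; refcounts: pp0:2 pp1:2 pp2:2 pp3:2
Op 2: read(P0, v2) -> 27. No state change.
Op 3: write(P1, v1, 181). refcount(pp1)=2>1 -> COPY to pp4. 5 ppages; refcounts: pp0:2 pp1:1 pp2:2 pp3:2 pp4:1
Op 4: fork(P1) -> P2. 5 ppages; refcounts: pp0:3 pp1:1 pp2:3 pp3:3 pp4:2
Op 5: fork(P2) -> P3. 5 ppages; refcounts: pp0:4 pp1:1 pp2:4 pp3:4 pp4:3
Op 6: read(P2, v2) -> 27. No state change.
Op 7: write(P2, v1, 150). refcount(pp4)=3>1 -> COPY to pp5. 6 ppages; refcounts: pp0:4 pp1:1 pp2:4 pp3:4 pp4:2 pp5:1

Answer: 6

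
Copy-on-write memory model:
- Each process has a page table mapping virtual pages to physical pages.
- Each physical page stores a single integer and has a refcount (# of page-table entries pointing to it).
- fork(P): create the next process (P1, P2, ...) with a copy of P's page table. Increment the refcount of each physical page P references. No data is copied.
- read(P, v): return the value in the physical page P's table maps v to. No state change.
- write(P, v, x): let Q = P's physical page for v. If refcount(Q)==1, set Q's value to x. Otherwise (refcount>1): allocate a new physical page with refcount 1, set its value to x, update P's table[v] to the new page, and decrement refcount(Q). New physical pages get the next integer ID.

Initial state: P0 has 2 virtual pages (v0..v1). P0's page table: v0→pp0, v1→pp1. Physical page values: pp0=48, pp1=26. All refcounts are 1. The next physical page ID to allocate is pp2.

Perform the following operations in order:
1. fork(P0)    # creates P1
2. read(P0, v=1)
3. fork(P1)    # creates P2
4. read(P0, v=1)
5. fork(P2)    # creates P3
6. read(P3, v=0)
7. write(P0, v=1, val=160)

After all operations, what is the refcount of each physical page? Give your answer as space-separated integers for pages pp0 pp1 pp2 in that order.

Answer: 4 3 1

Derivation:
Op 1: fork(P0) -> P1. 2 ppages; refcounts: pp0:2 pp1:2
Op 2: read(P0, v1) -> 26. No state change.
Op 3: fork(P1) -> P2. 2 ppages; refcounts: pp0:3 pp1:3
Op 4: read(P0, v1) -> 26. No state change.
Op 5: fork(P2) -> P3. 2 ppages; refcounts: pp0:4 pp1:4
Op 6: read(P3, v0) -> 48. No state change.
Op 7: write(P0, v1, 160). refcount(pp1)=4>1 -> COPY to pp2. 3 ppages; refcounts: pp0:4 pp1:3 pp2:1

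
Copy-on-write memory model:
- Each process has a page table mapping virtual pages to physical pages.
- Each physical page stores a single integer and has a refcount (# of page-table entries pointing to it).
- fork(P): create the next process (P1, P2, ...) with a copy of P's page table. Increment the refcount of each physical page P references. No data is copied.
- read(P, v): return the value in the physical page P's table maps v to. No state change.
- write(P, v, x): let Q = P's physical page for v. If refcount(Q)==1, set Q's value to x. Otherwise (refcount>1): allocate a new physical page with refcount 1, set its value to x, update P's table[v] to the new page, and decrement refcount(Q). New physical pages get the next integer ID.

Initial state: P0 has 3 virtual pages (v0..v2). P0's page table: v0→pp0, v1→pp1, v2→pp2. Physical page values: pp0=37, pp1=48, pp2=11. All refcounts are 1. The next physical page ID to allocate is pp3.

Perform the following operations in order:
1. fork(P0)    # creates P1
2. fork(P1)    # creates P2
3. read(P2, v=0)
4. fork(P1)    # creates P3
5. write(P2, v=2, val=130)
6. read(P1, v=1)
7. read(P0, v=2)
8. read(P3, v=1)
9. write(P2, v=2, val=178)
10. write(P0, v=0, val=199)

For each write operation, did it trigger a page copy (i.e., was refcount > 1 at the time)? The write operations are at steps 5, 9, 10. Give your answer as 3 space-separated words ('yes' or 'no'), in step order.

Op 1: fork(P0) -> P1. 3 ppages; refcounts: pp0:2 pp1:2 pp2:2
Op 2: fork(P1) -> P2. 3 ppages; refcounts: pp0:3 pp1:3 pp2:3
Op 3: read(P2, v0) -> 37. No state change.
Op 4: fork(P1) -> P3. 3 ppages; refcounts: pp0:4 pp1:4 pp2:4
Op 5: write(P2, v2, 130). refcount(pp2)=4>1 -> COPY to pp3. 4 ppages; refcounts: pp0:4 pp1:4 pp2:3 pp3:1
Op 6: read(P1, v1) -> 48. No state change.
Op 7: read(P0, v2) -> 11. No state change.
Op 8: read(P3, v1) -> 48. No state change.
Op 9: write(P2, v2, 178). refcount(pp3)=1 -> write in place. 4 ppages; refcounts: pp0:4 pp1:4 pp2:3 pp3:1
Op 10: write(P0, v0, 199). refcount(pp0)=4>1 -> COPY to pp4. 5 ppages; refcounts: pp0:3 pp1:4 pp2:3 pp3:1 pp4:1

yes no yes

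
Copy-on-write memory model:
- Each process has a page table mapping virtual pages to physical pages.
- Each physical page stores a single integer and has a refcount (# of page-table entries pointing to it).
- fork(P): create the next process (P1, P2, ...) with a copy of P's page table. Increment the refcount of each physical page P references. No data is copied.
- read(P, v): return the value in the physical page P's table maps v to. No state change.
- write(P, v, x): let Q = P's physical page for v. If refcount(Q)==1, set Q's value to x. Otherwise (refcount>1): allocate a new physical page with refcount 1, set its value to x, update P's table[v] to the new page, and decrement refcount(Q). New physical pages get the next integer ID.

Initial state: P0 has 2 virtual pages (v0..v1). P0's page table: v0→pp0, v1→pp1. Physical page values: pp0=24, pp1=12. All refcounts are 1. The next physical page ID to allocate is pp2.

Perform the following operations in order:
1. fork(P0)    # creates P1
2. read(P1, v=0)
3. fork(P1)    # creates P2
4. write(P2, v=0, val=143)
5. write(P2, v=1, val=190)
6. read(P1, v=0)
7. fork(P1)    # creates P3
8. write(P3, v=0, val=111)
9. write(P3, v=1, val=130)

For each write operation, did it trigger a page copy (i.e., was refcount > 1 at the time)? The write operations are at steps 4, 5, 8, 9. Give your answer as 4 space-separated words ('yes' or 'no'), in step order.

Op 1: fork(P0) -> P1. 2 ppages; refcounts: pp0:2 pp1:2
Op 2: read(P1, v0) -> 24. No state change.
Op 3: fork(P1) -> P2. 2 ppages; refcounts: pp0:3 pp1:3
Op 4: write(P2, v0, 143). refcount(pp0)=3>1 -> COPY to pp2. 3 ppages; refcounts: pp0:2 pp1:3 pp2:1
Op 5: write(P2, v1, 190). refcount(pp1)=3>1 -> COPY to pp3. 4 ppages; refcounts: pp0:2 pp1:2 pp2:1 pp3:1
Op 6: read(P1, v0) -> 24. No state change.
Op 7: fork(P1) -> P3. 4 ppages; refcounts: pp0:3 pp1:3 pp2:1 pp3:1
Op 8: write(P3, v0, 111). refcount(pp0)=3>1 -> COPY to pp4. 5 ppages; refcounts: pp0:2 pp1:3 pp2:1 pp3:1 pp4:1
Op 9: write(P3, v1, 130). refcount(pp1)=3>1 -> COPY to pp5. 6 ppages; refcounts: pp0:2 pp1:2 pp2:1 pp3:1 pp4:1 pp5:1

yes yes yes yes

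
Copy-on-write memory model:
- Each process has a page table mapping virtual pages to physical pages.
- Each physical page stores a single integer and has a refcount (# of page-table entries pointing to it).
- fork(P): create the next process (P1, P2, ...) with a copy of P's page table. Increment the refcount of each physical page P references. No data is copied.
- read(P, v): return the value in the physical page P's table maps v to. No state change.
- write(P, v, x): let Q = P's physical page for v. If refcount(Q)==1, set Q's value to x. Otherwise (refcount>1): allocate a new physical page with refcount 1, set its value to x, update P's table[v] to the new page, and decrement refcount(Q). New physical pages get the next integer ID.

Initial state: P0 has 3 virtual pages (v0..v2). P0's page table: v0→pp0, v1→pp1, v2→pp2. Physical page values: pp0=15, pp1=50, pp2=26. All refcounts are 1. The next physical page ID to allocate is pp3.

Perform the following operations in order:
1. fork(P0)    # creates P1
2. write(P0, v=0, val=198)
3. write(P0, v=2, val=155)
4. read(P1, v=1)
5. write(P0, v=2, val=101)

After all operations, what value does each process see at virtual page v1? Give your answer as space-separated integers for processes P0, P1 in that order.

Op 1: fork(P0) -> P1. 3 ppages; refcounts: pp0:2 pp1:2 pp2:2
Op 2: write(P0, v0, 198). refcount(pp0)=2>1 -> COPY to pp3. 4 ppages; refcounts: pp0:1 pp1:2 pp2:2 pp3:1
Op 3: write(P0, v2, 155). refcount(pp2)=2>1 -> COPY to pp4. 5 ppages; refcounts: pp0:1 pp1:2 pp2:1 pp3:1 pp4:1
Op 4: read(P1, v1) -> 50. No state change.
Op 5: write(P0, v2, 101). refcount(pp4)=1 -> write in place. 5 ppages; refcounts: pp0:1 pp1:2 pp2:1 pp3:1 pp4:1
P0: v1 -> pp1 = 50
P1: v1 -> pp1 = 50

Answer: 50 50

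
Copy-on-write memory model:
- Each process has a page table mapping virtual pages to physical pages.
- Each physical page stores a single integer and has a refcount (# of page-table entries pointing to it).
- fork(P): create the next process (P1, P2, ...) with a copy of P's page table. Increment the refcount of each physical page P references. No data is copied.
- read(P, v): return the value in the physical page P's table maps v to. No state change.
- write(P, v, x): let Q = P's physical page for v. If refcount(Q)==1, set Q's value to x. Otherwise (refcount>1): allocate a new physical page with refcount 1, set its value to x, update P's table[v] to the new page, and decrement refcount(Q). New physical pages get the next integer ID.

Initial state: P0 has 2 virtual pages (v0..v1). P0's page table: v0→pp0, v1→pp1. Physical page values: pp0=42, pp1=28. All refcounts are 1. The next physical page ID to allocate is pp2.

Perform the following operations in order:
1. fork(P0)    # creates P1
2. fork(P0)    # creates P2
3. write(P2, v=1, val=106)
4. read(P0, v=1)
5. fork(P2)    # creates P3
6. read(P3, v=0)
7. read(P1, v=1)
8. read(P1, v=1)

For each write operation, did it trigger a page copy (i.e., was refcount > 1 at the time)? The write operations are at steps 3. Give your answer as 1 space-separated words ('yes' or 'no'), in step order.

Op 1: fork(P0) -> P1. 2 ppages; refcounts: pp0:2 pp1:2
Op 2: fork(P0) -> P2. 2 ppages; refcounts: pp0:3 pp1:3
Op 3: write(P2, v1, 106). refcount(pp1)=3>1 -> COPY to pp2. 3 ppages; refcounts: pp0:3 pp1:2 pp2:1
Op 4: read(P0, v1) -> 28. No state change.
Op 5: fork(P2) -> P3. 3 ppages; refcounts: pp0:4 pp1:2 pp2:2
Op 6: read(P3, v0) -> 42. No state change.
Op 7: read(P1, v1) -> 28. No state change.
Op 8: read(P1, v1) -> 28. No state change.

yes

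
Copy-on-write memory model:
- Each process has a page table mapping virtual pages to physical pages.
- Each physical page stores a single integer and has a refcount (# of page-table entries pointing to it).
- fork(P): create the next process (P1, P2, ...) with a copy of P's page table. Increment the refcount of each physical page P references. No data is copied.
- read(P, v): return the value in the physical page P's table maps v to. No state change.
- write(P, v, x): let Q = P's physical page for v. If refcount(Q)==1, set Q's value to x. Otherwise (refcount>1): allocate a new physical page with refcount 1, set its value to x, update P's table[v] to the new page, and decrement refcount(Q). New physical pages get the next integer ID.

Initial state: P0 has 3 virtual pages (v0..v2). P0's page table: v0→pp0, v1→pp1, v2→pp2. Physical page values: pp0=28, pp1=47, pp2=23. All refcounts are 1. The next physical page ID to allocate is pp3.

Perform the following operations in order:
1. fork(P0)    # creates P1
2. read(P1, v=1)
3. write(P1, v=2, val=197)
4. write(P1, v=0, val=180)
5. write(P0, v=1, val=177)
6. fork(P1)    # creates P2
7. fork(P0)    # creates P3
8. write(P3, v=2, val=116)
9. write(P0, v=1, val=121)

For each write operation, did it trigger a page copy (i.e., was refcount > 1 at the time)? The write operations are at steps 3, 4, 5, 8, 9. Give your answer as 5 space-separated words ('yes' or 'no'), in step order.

Op 1: fork(P0) -> P1. 3 ppages; refcounts: pp0:2 pp1:2 pp2:2
Op 2: read(P1, v1) -> 47. No state change.
Op 3: write(P1, v2, 197). refcount(pp2)=2>1 -> COPY to pp3. 4 ppages; refcounts: pp0:2 pp1:2 pp2:1 pp3:1
Op 4: write(P1, v0, 180). refcount(pp0)=2>1 -> COPY to pp4. 5 ppages; refcounts: pp0:1 pp1:2 pp2:1 pp3:1 pp4:1
Op 5: write(P0, v1, 177). refcount(pp1)=2>1 -> COPY to pp5. 6 ppages; refcounts: pp0:1 pp1:1 pp2:1 pp3:1 pp4:1 pp5:1
Op 6: fork(P1) -> P2. 6 ppages; refcounts: pp0:1 pp1:2 pp2:1 pp3:2 pp4:2 pp5:1
Op 7: fork(P0) -> P3. 6 ppages; refcounts: pp0:2 pp1:2 pp2:2 pp3:2 pp4:2 pp5:2
Op 8: write(P3, v2, 116). refcount(pp2)=2>1 -> COPY to pp6. 7 ppages; refcounts: pp0:2 pp1:2 pp2:1 pp3:2 pp4:2 pp5:2 pp6:1
Op 9: write(P0, v1, 121). refcount(pp5)=2>1 -> COPY to pp7. 8 ppages; refcounts: pp0:2 pp1:2 pp2:1 pp3:2 pp4:2 pp5:1 pp6:1 pp7:1

yes yes yes yes yes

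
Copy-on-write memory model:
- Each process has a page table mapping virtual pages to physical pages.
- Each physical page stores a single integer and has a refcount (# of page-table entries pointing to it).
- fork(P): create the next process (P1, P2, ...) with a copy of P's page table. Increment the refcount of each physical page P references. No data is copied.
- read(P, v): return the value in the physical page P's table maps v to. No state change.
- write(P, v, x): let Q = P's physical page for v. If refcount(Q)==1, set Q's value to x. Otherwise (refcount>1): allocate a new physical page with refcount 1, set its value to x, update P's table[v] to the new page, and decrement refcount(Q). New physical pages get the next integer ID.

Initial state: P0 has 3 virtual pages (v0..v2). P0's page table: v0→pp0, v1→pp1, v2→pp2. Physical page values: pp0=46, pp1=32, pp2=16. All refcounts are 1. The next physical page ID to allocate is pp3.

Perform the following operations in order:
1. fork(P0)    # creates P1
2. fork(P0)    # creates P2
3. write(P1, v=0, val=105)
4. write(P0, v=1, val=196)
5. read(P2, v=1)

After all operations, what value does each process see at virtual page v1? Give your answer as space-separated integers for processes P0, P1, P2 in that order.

Op 1: fork(P0) -> P1. 3 ppages; refcounts: pp0:2 pp1:2 pp2:2
Op 2: fork(P0) -> P2. 3 ppages; refcounts: pp0:3 pp1:3 pp2:3
Op 3: write(P1, v0, 105). refcount(pp0)=3>1 -> COPY to pp3. 4 ppages; refcounts: pp0:2 pp1:3 pp2:3 pp3:1
Op 4: write(P0, v1, 196). refcount(pp1)=3>1 -> COPY to pp4. 5 ppages; refcounts: pp0:2 pp1:2 pp2:3 pp3:1 pp4:1
Op 5: read(P2, v1) -> 32. No state change.
P0: v1 -> pp4 = 196
P1: v1 -> pp1 = 32
P2: v1 -> pp1 = 32

Answer: 196 32 32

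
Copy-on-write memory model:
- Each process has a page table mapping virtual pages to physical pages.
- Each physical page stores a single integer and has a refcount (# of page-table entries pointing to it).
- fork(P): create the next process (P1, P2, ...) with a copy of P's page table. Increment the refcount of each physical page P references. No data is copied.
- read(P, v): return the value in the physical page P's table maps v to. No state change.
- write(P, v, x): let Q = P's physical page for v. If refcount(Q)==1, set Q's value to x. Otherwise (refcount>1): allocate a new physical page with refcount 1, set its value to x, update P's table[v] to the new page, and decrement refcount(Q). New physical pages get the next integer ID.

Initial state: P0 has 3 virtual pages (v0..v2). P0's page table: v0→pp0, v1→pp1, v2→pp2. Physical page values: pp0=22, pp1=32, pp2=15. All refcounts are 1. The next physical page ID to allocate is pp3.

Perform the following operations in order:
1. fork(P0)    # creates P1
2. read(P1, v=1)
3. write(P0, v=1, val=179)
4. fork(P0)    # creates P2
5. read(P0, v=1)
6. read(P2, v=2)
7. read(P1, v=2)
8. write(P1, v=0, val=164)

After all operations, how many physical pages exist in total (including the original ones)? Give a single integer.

Answer: 5

Derivation:
Op 1: fork(P0) -> P1. 3 ppages; refcounts: pp0:2 pp1:2 pp2:2
Op 2: read(P1, v1) -> 32. No state change.
Op 3: write(P0, v1, 179). refcount(pp1)=2>1 -> COPY to pp3. 4 ppages; refcounts: pp0:2 pp1:1 pp2:2 pp3:1
Op 4: fork(P0) -> P2. 4 ppages; refcounts: pp0:3 pp1:1 pp2:3 pp3:2
Op 5: read(P0, v1) -> 179. No state change.
Op 6: read(P2, v2) -> 15. No state change.
Op 7: read(P1, v2) -> 15. No state change.
Op 8: write(P1, v0, 164). refcount(pp0)=3>1 -> COPY to pp4. 5 ppages; refcounts: pp0:2 pp1:1 pp2:3 pp3:2 pp4:1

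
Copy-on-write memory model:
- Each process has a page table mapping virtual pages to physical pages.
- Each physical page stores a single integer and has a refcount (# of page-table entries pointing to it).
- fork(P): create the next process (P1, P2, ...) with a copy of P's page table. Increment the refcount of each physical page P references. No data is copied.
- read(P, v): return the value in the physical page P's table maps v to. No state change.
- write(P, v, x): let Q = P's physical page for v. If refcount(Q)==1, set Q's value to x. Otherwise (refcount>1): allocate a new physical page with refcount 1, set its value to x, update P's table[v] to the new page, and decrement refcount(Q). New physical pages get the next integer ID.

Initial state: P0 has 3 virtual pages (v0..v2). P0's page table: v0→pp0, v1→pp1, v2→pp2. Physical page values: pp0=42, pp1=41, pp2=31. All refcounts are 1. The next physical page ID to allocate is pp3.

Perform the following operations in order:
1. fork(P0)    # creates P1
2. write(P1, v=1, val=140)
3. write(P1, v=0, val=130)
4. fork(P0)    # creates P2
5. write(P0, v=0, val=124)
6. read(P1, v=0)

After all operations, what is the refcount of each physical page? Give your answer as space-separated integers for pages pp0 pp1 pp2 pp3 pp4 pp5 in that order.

Op 1: fork(P0) -> P1. 3 ppages; refcounts: pp0:2 pp1:2 pp2:2
Op 2: write(P1, v1, 140). refcount(pp1)=2>1 -> COPY to pp3. 4 ppages; refcounts: pp0:2 pp1:1 pp2:2 pp3:1
Op 3: write(P1, v0, 130). refcount(pp0)=2>1 -> COPY to pp4. 5 ppages; refcounts: pp0:1 pp1:1 pp2:2 pp3:1 pp4:1
Op 4: fork(P0) -> P2. 5 ppages; refcounts: pp0:2 pp1:2 pp2:3 pp3:1 pp4:1
Op 5: write(P0, v0, 124). refcount(pp0)=2>1 -> COPY to pp5. 6 ppages; refcounts: pp0:1 pp1:2 pp2:3 pp3:1 pp4:1 pp5:1
Op 6: read(P1, v0) -> 130. No state change.

Answer: 1 2 3 1 1 1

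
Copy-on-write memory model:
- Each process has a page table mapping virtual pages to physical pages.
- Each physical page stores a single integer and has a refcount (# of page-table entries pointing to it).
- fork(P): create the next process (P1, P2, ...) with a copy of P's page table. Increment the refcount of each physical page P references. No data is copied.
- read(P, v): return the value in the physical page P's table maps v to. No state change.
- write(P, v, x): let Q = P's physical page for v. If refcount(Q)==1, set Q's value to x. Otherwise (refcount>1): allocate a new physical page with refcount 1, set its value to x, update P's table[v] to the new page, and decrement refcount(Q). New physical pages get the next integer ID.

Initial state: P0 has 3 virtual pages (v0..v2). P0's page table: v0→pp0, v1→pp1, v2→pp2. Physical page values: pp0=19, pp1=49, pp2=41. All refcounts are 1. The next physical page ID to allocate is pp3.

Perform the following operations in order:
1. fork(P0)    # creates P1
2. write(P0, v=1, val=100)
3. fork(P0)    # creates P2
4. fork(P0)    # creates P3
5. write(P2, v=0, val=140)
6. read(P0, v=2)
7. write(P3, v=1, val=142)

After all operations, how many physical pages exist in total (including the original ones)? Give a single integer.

Op 1: fork(P0) -> P1. 3 ppages; refcounts: pp0:2 pp1:2 pp2:2
Op 2: write(P0, v1, 100). refcount(pp1)=2>1 -> COPY to pp3. 4 ppages; refcounts: pp0:2 pp1:1 pp2:2 pp3:1
Op 3: fork(P0) -> P2. 4 ppages; refcounts: pp0:3 pp1:1 pp2:3 pp3:2
Op 4: fork(P0) -> P3. 4 ppages; refcounts: pp0:4 pp1:1 pp2:4 pp3:3
Op 5: write(P2, v0, 140). refcount(pp0)=4>1 -> COPY to pp4. 5 ppages; refcounts: pp0:3 pp1:1 pp2:4 pp3:3 pp4:1
Op 6: read(P0, v2) -> 41. No state change.
Op 7: write(P3, v1, 142). refcount(pp3)=3>1 -> COPY to pp5. 6 ppages; refcounts: pp0:3 pp1:1 pp2:4 pp3:2 pp4:1 pp5:1

Answer: 6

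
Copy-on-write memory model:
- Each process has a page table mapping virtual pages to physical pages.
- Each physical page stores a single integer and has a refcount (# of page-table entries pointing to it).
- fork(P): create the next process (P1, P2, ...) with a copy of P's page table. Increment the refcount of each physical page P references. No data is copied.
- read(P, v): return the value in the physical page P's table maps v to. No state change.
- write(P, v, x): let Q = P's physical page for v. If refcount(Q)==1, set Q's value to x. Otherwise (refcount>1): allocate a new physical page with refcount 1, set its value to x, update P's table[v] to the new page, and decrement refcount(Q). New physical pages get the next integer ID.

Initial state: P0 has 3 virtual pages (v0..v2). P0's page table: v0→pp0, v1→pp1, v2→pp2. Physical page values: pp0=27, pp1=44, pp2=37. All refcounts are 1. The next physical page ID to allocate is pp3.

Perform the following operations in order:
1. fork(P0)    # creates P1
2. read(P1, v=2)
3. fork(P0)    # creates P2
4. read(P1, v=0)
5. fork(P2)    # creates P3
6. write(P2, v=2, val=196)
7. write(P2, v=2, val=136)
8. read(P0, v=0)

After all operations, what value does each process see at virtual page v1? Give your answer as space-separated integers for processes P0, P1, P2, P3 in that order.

Answer: 44 44 44 44

Derivation:
Op 1: fork(P0) -> P1. 3 ppages; refcounts: pp0:2 pp1:2 pp2:2
Op 2: read(P1, v2) -> 37. No state change.
Op 3: fork(P0) -> P2. 3 ppages; refcounts: pp0:3 pp1:3 pp2:3
Op 4: read(P1, v0) -> 27. No state change.
Op 5: fork(P2) -> P3. 3 ppages; refcounts: pp0:4 pp1:4 pp2:4
Op 6: write(P2, v2, 196). refcount(pp2)=4>1 -> COPY to pp3. 4 ppages; refcounts: pp0:4 pp1:4 pp2:3 pp3:1
Op 7: write(P2, v2, 136). refcount(pp3)=1 -> write in place. 4 ppages; refcounts: pp0:4 pp1:4 pp2:3 pp3:1
Op 8: read(P0, v0) -> 27. No state change.
P0: v1 -> pp1 = 44
P1: v1 -> pp1 = 44
P2: v1 -> pp1 = 44
P3: v1 -> pp1 = 44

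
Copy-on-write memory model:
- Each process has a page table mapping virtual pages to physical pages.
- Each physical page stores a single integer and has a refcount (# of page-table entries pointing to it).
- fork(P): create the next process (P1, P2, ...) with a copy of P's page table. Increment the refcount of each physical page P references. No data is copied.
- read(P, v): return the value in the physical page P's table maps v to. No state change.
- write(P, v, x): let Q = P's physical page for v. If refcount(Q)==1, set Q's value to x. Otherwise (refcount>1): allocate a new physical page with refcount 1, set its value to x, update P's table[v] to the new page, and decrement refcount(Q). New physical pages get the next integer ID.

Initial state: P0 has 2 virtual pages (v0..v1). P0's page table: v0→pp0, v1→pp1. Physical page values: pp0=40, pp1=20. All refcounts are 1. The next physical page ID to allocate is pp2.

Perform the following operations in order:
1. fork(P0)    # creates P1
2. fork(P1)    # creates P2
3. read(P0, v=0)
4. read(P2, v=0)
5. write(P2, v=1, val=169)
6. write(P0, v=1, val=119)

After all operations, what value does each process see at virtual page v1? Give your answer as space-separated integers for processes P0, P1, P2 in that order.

Op 1: fork(P0) -> P1. 2 ppages; refcounts: pp0:2 pp1:2
Op 2: fork(P1) -> P2. 2 ppages; refcounts: pp0:3 pp1:3
Op 3: read(P0, v0) -> 40. No state change.
Op 4: read(P2, v0) -> 40. No state change.
Op 5: write(P2, v1, 169). refcount(pp1)=3>1 -> COPY to pp2. 3 ppages; refcounts: pp0:3 pp1:2 pp2:1
Op 6: write(P0, v1, 119). refcount(pp1)=2>1 -> COPY to pp3. 4 ppages; refcounts: pp0:3 pp1:1 pp2:1 pp3:1
P0: v1 -> pp3 = 119
P1: v1 -> pp1 = 20
P2: v1 -> pp2 = 169

Answer: 119 20 169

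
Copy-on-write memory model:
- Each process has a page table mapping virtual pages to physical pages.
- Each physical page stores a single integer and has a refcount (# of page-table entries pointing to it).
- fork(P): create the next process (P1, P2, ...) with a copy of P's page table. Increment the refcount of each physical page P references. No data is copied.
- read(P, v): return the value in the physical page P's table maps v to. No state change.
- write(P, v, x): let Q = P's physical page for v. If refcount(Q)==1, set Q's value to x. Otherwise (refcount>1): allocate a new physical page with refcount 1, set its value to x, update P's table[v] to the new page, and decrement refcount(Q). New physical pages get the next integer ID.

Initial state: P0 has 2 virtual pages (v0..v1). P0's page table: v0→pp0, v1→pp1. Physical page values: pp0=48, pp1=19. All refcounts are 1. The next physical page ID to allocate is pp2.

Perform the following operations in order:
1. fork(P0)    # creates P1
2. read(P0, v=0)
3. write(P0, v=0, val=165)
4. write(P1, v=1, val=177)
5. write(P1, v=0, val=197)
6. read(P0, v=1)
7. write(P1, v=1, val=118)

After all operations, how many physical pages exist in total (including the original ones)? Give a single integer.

Answer: 4

Derivation:
Op 1: fork(P0) -> P1. 2 ppages; refcounts: pp0:2 pp1:2
Op 2: read(P0, v0) -> 48. No state change.
Op 3: write(P0, v0, 165). refcount(pp0)=2>1 -> COPY to pp2. 3 ppages; refcounts: pp0:1 pp1:2 pp2:1
Op 4: write(P1, v1, 177). refcount(pp1)=2>1 -> COPY to pp3. 4 ppages; refcounts: pp0:1 pp1:1 pp2:1 pp3:1
Op 5: write(P1, v0, 197). refcount(pp0)=1 -> write in place. 4 ppages; refcounts: pp0:1 pp1:1 pp2:1 pp3:1
Op 6: read(P0, v1) -> 19. No state change.
Op 7: write(P1, v1, 118). refcount(pp3)=1 -> write in place. 4 ppages; refcounts: pp0:1 pp1:1 pp2:1 pp3:1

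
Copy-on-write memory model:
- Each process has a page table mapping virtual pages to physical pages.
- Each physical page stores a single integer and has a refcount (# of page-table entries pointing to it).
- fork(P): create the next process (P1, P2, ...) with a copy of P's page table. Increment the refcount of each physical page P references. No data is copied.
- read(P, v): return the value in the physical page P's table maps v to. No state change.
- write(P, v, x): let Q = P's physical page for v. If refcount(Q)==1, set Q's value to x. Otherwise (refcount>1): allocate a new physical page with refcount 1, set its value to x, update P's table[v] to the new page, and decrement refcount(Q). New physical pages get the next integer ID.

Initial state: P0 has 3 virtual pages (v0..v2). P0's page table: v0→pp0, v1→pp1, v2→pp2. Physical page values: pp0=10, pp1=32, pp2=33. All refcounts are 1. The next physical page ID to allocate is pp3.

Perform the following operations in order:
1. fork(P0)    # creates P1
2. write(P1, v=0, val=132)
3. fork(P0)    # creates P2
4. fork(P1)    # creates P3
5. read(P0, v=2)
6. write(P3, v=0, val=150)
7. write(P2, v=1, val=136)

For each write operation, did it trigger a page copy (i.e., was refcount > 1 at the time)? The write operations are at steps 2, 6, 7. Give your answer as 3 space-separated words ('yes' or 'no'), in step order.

Op 1: fork(P0) -> P1. 3 ppages; refcounts: pp0:2 pp1:2 pp2:2
Op 2: write(P1, v0, 132). refcount(pp0)=2>1 -> COPY to pp3. 4 ppages; refcounts: pp0:1 pp1:2 pp2:2 pp3:1
Op 3: fork(P0) -> P2. 4 ppages; refcounts: pp0:2 pp1:3 pp2:3 pp3:1
Op 4: fork(P1) -> P3. 4 ppages; refcounts: pp0:2 pp1:4 pp2:4 pp3:2
Op 5: read(P0, v2) -> 33. No state change.
Op 6: write(P3, v0, 150). refcount(pp3)=2>1 -> COPY to pp4. 5 ppages; refcounts: pp0:2 pp1:4 pp2:4 pp3:1 pp4:1
Op 7: write(P2, v1, 136). refcount(pp1)=4>1 -> COPY to pp5. 6 ppages; refcounts: pp0:2 pp1:3 pp2:4 pp3:1 pp4:1 pp5:1

yes yes yes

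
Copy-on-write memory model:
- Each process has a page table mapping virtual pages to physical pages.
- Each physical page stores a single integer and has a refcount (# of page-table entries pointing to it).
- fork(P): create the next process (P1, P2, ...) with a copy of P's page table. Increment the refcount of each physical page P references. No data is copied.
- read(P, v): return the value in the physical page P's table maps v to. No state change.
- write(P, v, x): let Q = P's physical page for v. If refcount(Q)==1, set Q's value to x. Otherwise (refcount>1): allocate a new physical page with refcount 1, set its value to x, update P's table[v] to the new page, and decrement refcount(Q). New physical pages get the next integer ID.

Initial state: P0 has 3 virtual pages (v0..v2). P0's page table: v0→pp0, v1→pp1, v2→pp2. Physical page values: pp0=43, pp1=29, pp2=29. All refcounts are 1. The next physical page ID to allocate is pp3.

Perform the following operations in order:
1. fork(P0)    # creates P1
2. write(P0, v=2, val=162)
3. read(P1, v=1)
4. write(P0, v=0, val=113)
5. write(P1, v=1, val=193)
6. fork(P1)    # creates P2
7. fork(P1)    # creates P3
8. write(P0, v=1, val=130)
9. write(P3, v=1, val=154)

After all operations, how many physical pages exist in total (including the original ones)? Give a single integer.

Op 1: fork(P0) -> P1. 3 ppages; refcounts: pp0:2 pp1:2 pp2:2
Op 2: write(P0, v2, 162). refcount(pp2)=2>1 -> COPY to pp3. 4 ppages; refcounts: pp0:2 pp1:2 pp2:1 pp3:1
Op 3: read(P1, v1) -> 29. No state change.
Op 4: write(P0, v0, 113). refcount(pp0)=2>1 -> COPY to pp4. 5 ppages; refcounts: pp0:1 pp1:2 pp2:1 pp3:1 pp4:1
Op 5: write(P1, v1, 193). refcount(pp1)=2>1 -> COPY to pp5. 6 ppages; refcounts: pp0:1 pp1:1 pp2:1 pp3:1 pp4:1 pp5:1
Op 6: fork(P1) -> P2. 6 ppages; refcounts: pp0:2 pp1:1 pp2:2 pp3:1 pp4:1 pp5:2
Op 7: fork(P1) -> P3. 6 ppages; refcounts: pp0:3 pp1:1 pp2:3 pp3:1 pp4:1 pp5:3
Op 8: write(P0, v1, 130). refcount(pp1)=1 -> write in place. 6 ppages; refcounts: pp0:3 pp1:1 pp2:3 pp3:1 pp4:1 pp5:3
Op 9: write(P3, v1, 154). refcount(pp5)=3>1 -> COPY to pp6. 7 ppages; refcounts: pp0:3 pp1:1 pp2:3 pp3:1 pp4:1 pp5:2 pp6:1

Answer: 7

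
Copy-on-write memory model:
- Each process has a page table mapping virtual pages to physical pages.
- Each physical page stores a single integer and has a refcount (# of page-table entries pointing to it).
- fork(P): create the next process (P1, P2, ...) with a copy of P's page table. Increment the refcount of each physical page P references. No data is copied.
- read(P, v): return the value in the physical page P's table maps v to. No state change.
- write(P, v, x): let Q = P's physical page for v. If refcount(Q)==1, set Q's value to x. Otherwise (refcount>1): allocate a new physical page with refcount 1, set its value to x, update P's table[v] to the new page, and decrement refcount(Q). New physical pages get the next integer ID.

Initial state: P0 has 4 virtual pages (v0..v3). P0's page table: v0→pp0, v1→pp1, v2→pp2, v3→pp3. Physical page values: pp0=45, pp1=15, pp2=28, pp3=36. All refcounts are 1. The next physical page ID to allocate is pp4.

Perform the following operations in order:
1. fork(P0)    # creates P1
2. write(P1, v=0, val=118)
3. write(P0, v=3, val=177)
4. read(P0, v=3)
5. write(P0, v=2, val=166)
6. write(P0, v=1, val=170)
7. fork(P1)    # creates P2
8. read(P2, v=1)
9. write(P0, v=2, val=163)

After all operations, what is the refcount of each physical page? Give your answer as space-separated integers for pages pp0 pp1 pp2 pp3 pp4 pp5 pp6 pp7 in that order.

Op 1: fork(P0) -> P1. 4 ppages; refcounts: pp0:2 pp1:2 pp2:2 pp3:2
Op 2: write(P1, v0, 118). refcount(pp0)=2>1 -> COPY to pp4. 5 ppages; refcounts: pp0:1 pp1:2 pp2:2 pp3:2 pp4:1
Op 3: write(P0, v3, 177). refcount(pp3)=2>1 -> COPY to pp5. 6 ppages; refcounts: pp0:1 pp1:2 pp2:2 pp3:1 pp4:1 pp5:1
Op 4: read(P0, v3) -> 177. No state change.
Op 5: write(P0, v2, 166). refcount(pp2)=2>1 -> COPY to pp6. 7 ppages; refcounts: pp0:1 pp1:2 pp2:1 pp3:1 pp4:1 pp5:1 pp6:1
Op 6: write(P0, v1, 170). refcount(pp1)=2>1 -> COPY to pp7. 8 ppages; refcounts: pp0:1 pp1:1 pp2:1 pp3:1 pp4:1 pp5:1 pp6:1 pp7:1
Op 7: fork(P1) -> P2. 8 ppages; refcounts: pp0:1 pp1:2 pp2:2 pp3:2 pp4:2 pp5:1 pp6:1 pp7:1
Op 8: read(P2, v1) -> 15. No state change.
Op 9: write(P0, v2, 163). refcount(pp6)=1 -> write in place. 8 ppages; refcounts: pp0:1 pp1:2 pp2:2 pp3:2 pp4:2 pp5:1 pp6:1 pp7:1

Answer: 1 2 2 2 2 1 1 1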